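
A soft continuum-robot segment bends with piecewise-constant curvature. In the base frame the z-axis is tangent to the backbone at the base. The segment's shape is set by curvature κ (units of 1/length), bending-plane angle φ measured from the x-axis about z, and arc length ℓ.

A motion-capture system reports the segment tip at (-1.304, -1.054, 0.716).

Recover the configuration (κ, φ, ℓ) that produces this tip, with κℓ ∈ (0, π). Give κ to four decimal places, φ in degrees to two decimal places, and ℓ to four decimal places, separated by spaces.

1.0089 218.95 2.3139

ρ = √(x²+y²) = √(-1.304² + -1.054²) = 1.67670
φ = atan2(y, x) mod 360° = atan2(-1.054, -1.304) = 218.9480°
|p|² = ρ² + z² = 1.67670² + 0.716² = 3.32399
κ = 2ρ / |p|² = 2×1.67670 / 3.32399 = 1.00885
θ = 2·atan2(ρ, z) = 2·atan2(1.67670, 0.716) = 2.33442 rad
ℓ = θ/κ = 2.33442/1.00885 = 2.31394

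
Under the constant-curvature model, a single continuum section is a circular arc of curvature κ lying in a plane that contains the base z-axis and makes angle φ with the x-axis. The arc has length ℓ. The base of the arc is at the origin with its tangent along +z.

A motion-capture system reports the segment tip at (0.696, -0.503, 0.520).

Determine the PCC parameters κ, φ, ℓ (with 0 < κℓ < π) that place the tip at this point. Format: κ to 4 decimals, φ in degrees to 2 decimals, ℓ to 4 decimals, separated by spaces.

ρ = √(x²+y²) = √(0.696² + -0.503²) = 0.85873
φ = atan2(y, x) mod 360° = atan2(-0.503, 0.696) = 324.1443°
|p|² = ρ² + z² = 0.85873² + 0.520² = 1.00782
κ = 2ρ / |p|² = 2×0.85873 / 1.00782 = 1.70413
θ = 2·atan2(ρ, z) = 2·atan2(0.85873, 0.520) = 2.05262 rad
ℓ = θ/κ = 2.05262/1.70413 = 1.20450

1.7041 324.14 1.2045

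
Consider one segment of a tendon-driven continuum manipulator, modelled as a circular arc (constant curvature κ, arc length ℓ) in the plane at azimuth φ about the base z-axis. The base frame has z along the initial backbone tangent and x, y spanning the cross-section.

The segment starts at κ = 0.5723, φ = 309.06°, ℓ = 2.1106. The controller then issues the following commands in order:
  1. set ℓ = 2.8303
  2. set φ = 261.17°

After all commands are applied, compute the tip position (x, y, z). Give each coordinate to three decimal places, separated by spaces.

initial: κ=0.5723, φ=309.06°, ℓ=2.1106
cmd 1: set ℓ=2.8303 → (κ,φ,ℓ)=(0.5723,309.06°,2.8303) → tip=(1.1550,-1.4232,1.7452)
cmd 2: set φ=261.17° → (κ,φ,ℓ)=(0.5723,261.17°,2.8303) → tip=(-0.2814,-1.8112,1.7452)

-0.281 -1.811 1.745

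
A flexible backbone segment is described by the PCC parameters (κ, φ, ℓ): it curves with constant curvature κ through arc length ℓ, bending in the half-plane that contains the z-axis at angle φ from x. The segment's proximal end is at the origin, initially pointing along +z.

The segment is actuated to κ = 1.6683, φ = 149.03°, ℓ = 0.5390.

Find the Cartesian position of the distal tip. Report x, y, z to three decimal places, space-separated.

θ = κ·ℓ = 1.6683 × 0.5390 = 0.89921 rad
ρ = (1 − cos θ)/κ = (1 − 0.62223)/1.6683 = 0.22644
z = sin θ / κ = 0.78284/1.6683 = 0.46924
x = ρ cos φ = 0.22644 × cos(149.03°) = -0.19416
y = ρ sin φ = 0.22644 × sin(149.03°) = 0.11652

-0.194 0.117 0.469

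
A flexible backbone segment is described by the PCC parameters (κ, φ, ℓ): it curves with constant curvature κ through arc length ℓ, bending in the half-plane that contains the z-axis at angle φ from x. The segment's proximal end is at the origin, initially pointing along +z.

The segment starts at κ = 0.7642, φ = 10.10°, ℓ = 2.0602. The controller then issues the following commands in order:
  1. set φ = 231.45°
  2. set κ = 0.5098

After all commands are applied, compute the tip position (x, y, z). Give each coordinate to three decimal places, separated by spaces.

-0.614 -0.771 1.702

initial: κ=0.7642, φ=10.10°, ℓ=2.0602
cmd 1: set φ=231.45° → (κ,φ,ℓ)=(0.7642,231.45°,2.0602) → tip=(-0.8184,-1.0271,1.3085)
cmd 2: set κ=0.5098 → (κ,φ,ℓ)=(0.5098,231.45°,2.0602) → tip=(-0.6145,-0.7711,1.7018)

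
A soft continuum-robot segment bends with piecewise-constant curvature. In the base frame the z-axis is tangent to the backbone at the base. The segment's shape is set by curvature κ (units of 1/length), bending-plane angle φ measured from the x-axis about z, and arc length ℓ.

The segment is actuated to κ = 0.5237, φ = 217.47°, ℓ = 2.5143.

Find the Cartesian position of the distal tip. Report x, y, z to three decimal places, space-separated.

-1.135 -0.870 1.848

θ = κ·ℓ = 0.5237 × 2.5143 = 1.31674 rad
ρ = (1 − cos θ)/κ = (1 − 0.25133)/0.5237 = 1.42957
z = sin θ / κ = 0.96790/0.5237 = 1.84820
x = ρ cos φ = 1.42957 × cos(217.47°) = -1.13461
y = ρ sin φ = 1.42957 × sin(217.47°) = -0.86967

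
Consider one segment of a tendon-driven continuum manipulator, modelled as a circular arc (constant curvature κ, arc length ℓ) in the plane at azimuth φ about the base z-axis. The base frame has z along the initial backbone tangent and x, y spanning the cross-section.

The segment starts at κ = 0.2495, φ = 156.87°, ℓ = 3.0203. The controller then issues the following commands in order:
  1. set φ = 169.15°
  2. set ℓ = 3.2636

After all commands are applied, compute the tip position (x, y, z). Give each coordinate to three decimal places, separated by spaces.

-1.234 0.237 2.915

initial: κ=0.2495, φ=156.87°, ℓ=3.0203
cmd 1: set φ=169.15° → (κ,φ,ℓ)=(0.2495,169.15°,3.0203) → tip=(-1.0658,0.2043,2.7425)
cmd 2: set ℓ=3.2636 → (κ,φ,ℓ)=(0.2495,169.15°,3.2636) → tip=(-1.2344,0.2366,2.9147)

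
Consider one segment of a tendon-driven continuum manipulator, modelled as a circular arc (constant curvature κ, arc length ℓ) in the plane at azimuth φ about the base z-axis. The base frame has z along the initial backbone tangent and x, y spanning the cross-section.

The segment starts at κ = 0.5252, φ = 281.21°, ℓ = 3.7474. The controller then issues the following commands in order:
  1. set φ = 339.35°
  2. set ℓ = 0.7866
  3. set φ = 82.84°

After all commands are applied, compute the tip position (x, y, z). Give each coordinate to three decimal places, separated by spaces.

0.020 0.159 0.764

initial: κ=0.5252, φ=281.21°, ℓ=3.7474
cmd 1: set φ=339.35° → (κ,φ,ℓ)=(0.5252,339.35°,3.7474) → tip=(2.4712,-0.9313,1.7557)
cmd 2: set ℓ=0.7866 → (κ,φ,ℓ)=(0.5252,339.35°,0.7866) → tip=(0.1499,-0.0565,0.7644)
cmd 3: set φ=82.84° → (κ,φ,ℓ)=(0.5252,82.84°,0.7866) → tip=(0.0200,0.1589,0.7644)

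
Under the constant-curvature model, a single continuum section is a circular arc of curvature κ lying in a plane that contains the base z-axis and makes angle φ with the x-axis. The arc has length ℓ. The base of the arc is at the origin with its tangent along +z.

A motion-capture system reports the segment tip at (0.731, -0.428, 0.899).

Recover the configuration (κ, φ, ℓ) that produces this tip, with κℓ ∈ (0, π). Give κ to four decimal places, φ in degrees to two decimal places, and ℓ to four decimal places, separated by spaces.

1.1104 329.65 1.3611

ρ = √(x²+y²) = √(0.731² + -0.428²) = 0.84708
φ = atan2(y, x) mod 360° = atan2(-0.428, 0.731) = 329.6511°
|p|² = ρ² + z² = 0.84708² + 0.899² = 1.52575
κ = 2ρ / |p|² = 2×0.84708 / 1.52575 = 1.11038
θ = 2·atan2(ρ, z) = 2·atan2(0.84708, 0.899) = 1.51134 rad
ℓ = θ/κ = 1.51134/1.11038 = 1.36110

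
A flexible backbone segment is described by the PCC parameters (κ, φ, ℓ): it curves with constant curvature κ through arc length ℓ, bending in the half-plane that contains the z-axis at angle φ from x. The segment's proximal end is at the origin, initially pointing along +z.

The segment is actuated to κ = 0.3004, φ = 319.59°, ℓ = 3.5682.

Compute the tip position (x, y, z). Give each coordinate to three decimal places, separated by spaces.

1.322 -1.125 2.923

θ = κ·ℓ = 0.3004 × 3.5682 = 1.07189 rad
ρ = (1 − cos θ)/κ = (1 − 0.47847)/0.3004 = 1.73613
z = sin θ / κ = 0.87811/0.3004 = 2.92312
x = ρ cos φ = 1.73613 × cos(319.59°) = 1.32193
y = ρ sin φ = 1.73613 × sin(319.59°) = -1.12545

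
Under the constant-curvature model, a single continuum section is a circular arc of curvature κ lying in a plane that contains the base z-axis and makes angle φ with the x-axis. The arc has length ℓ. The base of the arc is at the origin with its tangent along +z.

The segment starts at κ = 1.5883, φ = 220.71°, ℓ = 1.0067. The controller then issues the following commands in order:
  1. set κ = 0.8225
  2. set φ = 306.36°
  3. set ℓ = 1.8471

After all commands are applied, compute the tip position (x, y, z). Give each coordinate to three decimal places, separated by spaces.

initial: κ=1.5883, φ=220.71°, ℓ=1.0067
cmd 1: set κ=0.8225 → (κ,φ,ℓ)=(0.8225,220.71°,1.0067) → tip=(-0.2983,-0.2567,0.8955)
cmd 2: set φ=306.36° → (κ,φ,ℓ)=(0.8225,306.36°,1.0067) → tip=(0.2333,-0.3169,0.8955)
cmd 3: set ℓ=1.8471 → (κ,φ,ℓ)=(0.8225,306.36°,1.8471) → tip=(0.6837,-0.9286,1.2142)

0.684 -0.929 1.214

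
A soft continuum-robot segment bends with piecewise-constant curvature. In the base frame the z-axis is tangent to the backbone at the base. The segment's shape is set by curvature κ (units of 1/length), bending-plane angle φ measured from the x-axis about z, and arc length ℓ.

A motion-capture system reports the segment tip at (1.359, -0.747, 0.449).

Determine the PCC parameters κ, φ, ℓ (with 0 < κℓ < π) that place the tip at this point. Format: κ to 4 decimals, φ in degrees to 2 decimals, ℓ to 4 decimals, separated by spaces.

1.1899 331.20 2.1665

ρ = √(x²+y²) = √(1.359² + -0.747²) = 1.55077
φ = atan2(y, x) mod 360° = atan2(-0.747, 1.359) = 331.2038°
|p|² = ρ² + z² = 1.55077² + 0.449² = 2.60649
κ = 2ρ / |p|² = 2×1.55077 / 2.60649 = 1.18993
θ = 2·atan2(ρ, z) = 2·atan2(1.55077, 0.449) = 2.57794 rad
ℓ = θ/κ = 2.57794/1.18993 = 2.16646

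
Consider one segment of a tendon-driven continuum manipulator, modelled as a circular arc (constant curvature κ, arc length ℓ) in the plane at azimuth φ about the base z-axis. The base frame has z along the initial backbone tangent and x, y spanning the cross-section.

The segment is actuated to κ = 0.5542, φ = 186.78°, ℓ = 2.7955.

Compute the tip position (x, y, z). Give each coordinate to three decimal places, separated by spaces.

θ = κ·ℓ = 0.5542 × 2.7955 = 1.54927 rad
ρ = (1 − cos θ)/κ = (1 − 0.02153)/0.5542 = 1.76556
z = sin θ / κ = 0.99977/0.5542 = 1.80398
x = ρ cos φ = 1.76556 × cos(186.78°) = -1.75321
y = ρ sin φ = 1.76556 × sin(186.78°) = -0.20844

-1.753 -0.208 1.804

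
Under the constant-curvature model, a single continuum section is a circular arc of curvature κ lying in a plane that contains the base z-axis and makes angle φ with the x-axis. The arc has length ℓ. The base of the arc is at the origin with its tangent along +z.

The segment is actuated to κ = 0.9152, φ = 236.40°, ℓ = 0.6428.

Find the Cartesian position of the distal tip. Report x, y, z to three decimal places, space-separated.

-0.102 -0.153 0.606

θ = κ·ℓ = 0.9152 × 0.6428 = 0.58829 rad
ρ = (1 − cos θ)/κ = (1 − 0.83189)/0.9152 = 0.18369
z = sin θ / κ = 0.55494/0.9152 = 0.60636
x = ρ cos φ = 0.18369 × cos(236.40°) = -0.10165
y = ρ sin φ = 0.18369 × sin(236.40°) = -0.15300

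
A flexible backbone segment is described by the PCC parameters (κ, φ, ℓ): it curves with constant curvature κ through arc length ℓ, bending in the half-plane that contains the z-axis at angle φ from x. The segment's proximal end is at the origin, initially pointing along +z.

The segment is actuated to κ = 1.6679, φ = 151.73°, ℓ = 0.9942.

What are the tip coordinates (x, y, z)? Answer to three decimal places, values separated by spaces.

θ = κ·ℓ = 1.6679 × 0.9942 = 1.65823 rad
ρ = (1 − cos θ)/κ = (1 − -0.08732)/1.6679 = 0.65191
z = sin θ / κ = 0.99618/1.6679 = 0.59727
x = ρ cos φ = 0.65191 × cos(151.73°) = -0.57415
y = ρ sin φ = 0.65191 × sin(151.73°) = 0.30876

-0.574 0.309 0.597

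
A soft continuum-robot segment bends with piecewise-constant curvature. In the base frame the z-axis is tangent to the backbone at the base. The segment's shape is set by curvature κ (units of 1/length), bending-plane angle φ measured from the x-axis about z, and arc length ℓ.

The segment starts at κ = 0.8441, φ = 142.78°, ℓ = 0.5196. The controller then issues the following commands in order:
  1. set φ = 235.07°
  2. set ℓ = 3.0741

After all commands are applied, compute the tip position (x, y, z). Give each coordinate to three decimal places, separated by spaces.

-1.258 -1.801 0.616

initial: κ=0.8441, φ=142.78°, ℓ=0.5196
cmd 1: set φ=235.07° → (κ,φ,ℓ)=(0.8441,235.07°,0.5196) → tip=(-0.0642,-0.0919,0.5031)
cmd 2: set ℓ=3.0741 → (κ,φ,ℓ)=(0.8441,235.07°,3.0741) → tip=(-1.2578,-1.8010,0.6159)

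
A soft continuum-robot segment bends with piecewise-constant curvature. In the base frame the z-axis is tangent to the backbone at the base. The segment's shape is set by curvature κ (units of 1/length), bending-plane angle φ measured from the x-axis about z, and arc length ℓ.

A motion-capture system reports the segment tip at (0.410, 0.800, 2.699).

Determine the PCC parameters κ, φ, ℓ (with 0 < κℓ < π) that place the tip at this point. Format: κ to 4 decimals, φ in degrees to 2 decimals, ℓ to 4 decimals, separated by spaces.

ρ = √(x²+y²) = √(0.410² + 0.800²) = 0.89894
φ = atan2(y, x) mod 360° = atan2(0.800, 0.410) = 62.8649°
|p|² = ρ² + z² = 0.89894² + 2.699² = 8.09270
κ = 2ρ / |p|² = 2×0.89894 / 8.09270 = 0.22216
θ = 2·atan2(ρ, z) = 2·atan2(0.89894, 2.699) = 0.64302 rad
ℓ = θ/κ = 0.64302/0.22216 = 2.89437

0.2222 62.86 2.8944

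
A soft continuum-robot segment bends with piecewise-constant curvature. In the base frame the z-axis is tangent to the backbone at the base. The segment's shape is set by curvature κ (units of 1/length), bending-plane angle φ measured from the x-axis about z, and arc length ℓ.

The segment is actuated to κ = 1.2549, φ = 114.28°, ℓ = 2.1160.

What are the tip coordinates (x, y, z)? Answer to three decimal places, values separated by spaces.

θ = κ·ℓ = 1.2549 × 2.1160 = 2.65537 rad
ρ = (1 − cos θ)/κ = (1 − -0.88410)/1.2549 = 1.50140
z = sin θ / κ = 0.46729/1.2549 = 0.37237
x = ρ cos φ = 1.50140 × cos(114.28°) = -0.61737
y = ρ sin φ = 1.50140 × sin(114.28°) = 1.36859

-0.617 1.369 0.372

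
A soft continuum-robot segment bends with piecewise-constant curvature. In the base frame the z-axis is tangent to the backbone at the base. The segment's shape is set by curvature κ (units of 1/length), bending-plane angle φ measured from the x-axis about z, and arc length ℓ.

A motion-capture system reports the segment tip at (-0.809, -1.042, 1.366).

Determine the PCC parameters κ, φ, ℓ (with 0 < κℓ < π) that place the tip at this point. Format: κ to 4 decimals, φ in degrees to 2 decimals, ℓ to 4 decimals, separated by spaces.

0.7316 232.17 2.0994

ρ = √(x²+y²) = √(-0.809² + -1.042²) = 1.31918
φ = atan2(y, x) mod 360° = atan2(-1.042, -0.809) = 232.1745°
|p|² = ρ² + z² = 1.31918² + 1.366² = 3.60620
κ = 2ρ / |p|² = 2×1.31918 / 3.60620 = 0.73162
θ = 2·atan2(ρ, z) = 2·atan2(1.31918, 1.366) = 1.53593 rad
ℓ = θ/κ = 1.53593/0.73162 = 2.09936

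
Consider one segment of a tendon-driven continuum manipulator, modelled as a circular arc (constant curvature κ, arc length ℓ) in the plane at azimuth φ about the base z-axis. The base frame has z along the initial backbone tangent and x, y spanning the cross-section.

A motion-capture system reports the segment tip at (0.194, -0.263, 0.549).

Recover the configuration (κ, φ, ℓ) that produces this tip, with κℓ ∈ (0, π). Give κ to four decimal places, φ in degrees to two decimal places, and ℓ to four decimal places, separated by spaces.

ρ = √(x²+y²) = √(0.194² + -0.263²) = 0.32681
φ = atan2(y, x) mod 360° = atan2(-0.263, 0.194) = 306.4141°
|p|² = ρ² + z² = 0.32681² + 0.549² = 0.40821
κ = 2ρ / |p|² = 2×0.32681 / 0.40821 = 1.60120
θ = 2·atan2(ρ, z) = 2·atan2(0.32681, 0.549) = 1.07389 rad
ℓ = θ/κ = 1.07389/1.60120 = 0.67068

1.6012 306.41 0.6707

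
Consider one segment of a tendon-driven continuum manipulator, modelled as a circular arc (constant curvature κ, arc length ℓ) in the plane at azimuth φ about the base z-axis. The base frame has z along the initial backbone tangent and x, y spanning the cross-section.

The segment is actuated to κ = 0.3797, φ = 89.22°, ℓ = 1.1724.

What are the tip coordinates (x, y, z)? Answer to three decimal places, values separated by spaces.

0.003 0.257 1.134

θ = κ·ℓ = 0.3797 × 1.1724 = 0.44516 rad
ρ = (1 − cos θ)/κ = (1 − 0.90254)/0.3797 = 0.25667
z = sin θ / κ = 0.43060/0.3797 = 1.13406
x = ρ cos φ = 0.25667 × cos(89.22°) = 0.00349
y = ρ sin φ = 0.25667 × sin(89.22°) = 0.25665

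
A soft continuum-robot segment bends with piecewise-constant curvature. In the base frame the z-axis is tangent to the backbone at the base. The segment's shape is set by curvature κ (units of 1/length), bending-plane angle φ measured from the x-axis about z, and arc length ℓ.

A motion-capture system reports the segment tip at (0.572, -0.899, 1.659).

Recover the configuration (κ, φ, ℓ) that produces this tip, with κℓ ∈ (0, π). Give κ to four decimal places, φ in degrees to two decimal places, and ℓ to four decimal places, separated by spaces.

ρ = √(x²+y²) = √(0.572² + -0.899²) = 1.06554
φ = atan2(y, x) mod 360° = atan2(-0.899, 0.572) = 302.4671°
|p|² = ρ² + z² = 1.06554² + 1.659² = 3.88767
κ = 2ρ / |p|² = 2×1.06554 / 3.88767 = 0.54817
θ = 2·atan2(ρ, z) = 2·atan2(1.06554, 1.659) = 1.14186 rad
ℓ = θ/κ = 1.14186/0.54817 = 2.08305

0.5482 302.47 2.0831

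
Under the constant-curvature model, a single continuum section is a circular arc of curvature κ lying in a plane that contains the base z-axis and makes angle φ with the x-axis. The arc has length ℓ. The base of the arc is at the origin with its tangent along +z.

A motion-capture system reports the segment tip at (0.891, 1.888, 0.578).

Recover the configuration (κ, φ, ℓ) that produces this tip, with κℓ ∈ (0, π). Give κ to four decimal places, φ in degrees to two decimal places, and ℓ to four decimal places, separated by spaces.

0.8898 64.74 2.9236

ρ = √(x²+y²) = √(0.891² + 1.888²) = 2.08768
φ = atan2(y, x) mod 360° = atan2(1.888, 0.891) = 64.7361°
|p|² = ρ² + z² = 2.08768² + 0.578² = 4.69251
κ = 2ρ / |p|² = 2×2.08768 / 4.69251 = 0.88979
θ = 2·atan2(ρ, z) = 2·atan2(2.08768, 0.578) = 2.60140 rad
ℓ = θ/κ = 2.60140/0.88979 = 2.92360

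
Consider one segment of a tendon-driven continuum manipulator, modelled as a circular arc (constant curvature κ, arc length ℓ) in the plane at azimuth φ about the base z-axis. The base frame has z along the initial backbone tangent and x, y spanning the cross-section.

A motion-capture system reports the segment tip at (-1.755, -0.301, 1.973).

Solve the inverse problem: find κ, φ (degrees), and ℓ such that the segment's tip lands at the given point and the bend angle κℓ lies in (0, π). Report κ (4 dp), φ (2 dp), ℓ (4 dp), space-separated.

ρ = √(x²+y²) = √(-1.755² + -0.301²) = 1.78063
φ = atan2(y, x) mod 360° = atan2(-0.301, -1.755) = 189.7321°
|p|² = ρ² + z² = 1.78063² + 1.973² = 7.06336
κ = 2ρ / |p|² = 2×1.78063 / 7.06336 = 0.50419
θ = 2·atan2(ρ, z) = 2·atan2(1.78063, 1.973) = 1.46839 rad
ℓ = θ/κ = 1.46839/0.50419 = 2.91238

0.5042 189.73 2.9124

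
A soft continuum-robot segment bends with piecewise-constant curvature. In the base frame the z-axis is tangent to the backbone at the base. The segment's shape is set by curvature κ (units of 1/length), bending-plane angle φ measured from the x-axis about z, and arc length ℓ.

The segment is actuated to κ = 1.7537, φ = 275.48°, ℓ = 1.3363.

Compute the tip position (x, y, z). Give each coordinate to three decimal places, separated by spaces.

0.092 -0.964 0.408

θ = κ·ℓ = 1.7537 × 1.3363 = 2.34347 rad
ρ = (1 − cos θ)/κ = (1 − -0.69805)/1.7537 = 0.96827
z = sin θ / κ = 0.71605/1.7537 = 0.40831
x = ρ cos φ = 0.96827 × cos(275.48°) = 0.09247
y = ρ sin φ = 0.96827 × sin(275.48°) = -0.96384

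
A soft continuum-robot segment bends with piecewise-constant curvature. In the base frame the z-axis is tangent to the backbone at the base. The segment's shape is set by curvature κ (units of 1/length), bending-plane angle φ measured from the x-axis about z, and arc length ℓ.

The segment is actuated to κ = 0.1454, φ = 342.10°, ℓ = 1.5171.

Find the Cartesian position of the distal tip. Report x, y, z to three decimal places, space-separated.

θ = κ·ℓ = 0.1454 × 1.5171 = 0.22059 rad
ρ = (1 − cos θ)/κ = (1 − 0.97577)/0.1454 = 0.16665
z = sin θ / κ = 0.21880/0.1454 = 1.50483
x = ρ cos φ = 0.16665 × cos(342.10°) = 0.15858
y = ρ sin φ = 0.16665 × sin(342.10°) = -0.05122

0.159 -0.051 1.505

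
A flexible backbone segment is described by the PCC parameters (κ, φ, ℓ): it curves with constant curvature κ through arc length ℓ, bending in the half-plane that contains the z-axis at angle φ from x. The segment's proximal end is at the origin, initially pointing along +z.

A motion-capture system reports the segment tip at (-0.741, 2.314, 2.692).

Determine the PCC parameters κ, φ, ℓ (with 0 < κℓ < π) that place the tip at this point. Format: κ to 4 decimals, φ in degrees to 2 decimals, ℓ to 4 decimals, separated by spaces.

0.3695 107.76 3.9739

ρ = √(x²+y²) = √(-0.741² + 2.314²) = 2.42975
φ = atan2(y, x) mod 360° = atan2(2.314, -0.741) = 107.7564°
|p|² = ρ² + z² = 2.42975² + 2.692² = 13.15054
κ = 2ρ / |p|² = 2×2.42975 / 13.15054 = 0.36953
θ = 2·atan2(ρ, z) = 2·atan2(2.42975, 2.692) = 1.46848 rad
ℓ = θ/κ = 1.46848/0.36953 = 3.97393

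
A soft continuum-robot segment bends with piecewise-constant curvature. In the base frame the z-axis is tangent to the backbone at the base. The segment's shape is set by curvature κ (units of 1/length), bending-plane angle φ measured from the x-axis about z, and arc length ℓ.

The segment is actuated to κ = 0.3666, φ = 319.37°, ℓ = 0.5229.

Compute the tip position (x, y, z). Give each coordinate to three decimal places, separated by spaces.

0.038 -0.033 0.520

θ = κ·ℓ = 0.3666 × 0.5229 = 0.19170 rad
ρ = (1 − cos θ)/κ = (1 − 0.98168)/0.3666 = 0.04997
z = sin θ / κ = 0.19052/0.3666 = 0.51970
x = ρ cos φ = 0.04997 × cos(319.37°) = 0.03792
y = ρ sin φ = 0.04997 × sin(319.37°) = -0.03254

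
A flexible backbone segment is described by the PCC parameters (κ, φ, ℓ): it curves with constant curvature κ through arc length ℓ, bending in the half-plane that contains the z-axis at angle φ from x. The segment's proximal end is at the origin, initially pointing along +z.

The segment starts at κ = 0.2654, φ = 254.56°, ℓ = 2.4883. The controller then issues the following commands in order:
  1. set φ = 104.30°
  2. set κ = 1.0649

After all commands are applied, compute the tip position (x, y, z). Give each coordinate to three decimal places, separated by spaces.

-0.436 1.712 0.443

initial: κ=0.2654, φ=254.56°, ℓ=2.4883
cmd 1: set φ=104.30° → (κ,φ,ℓ)=(0.2654,104.30°,2.4883) → tip=(-0.1957,0.7677,2.3113)
cmd 2: set κ=1.0649 → (κ,φ,ℓ)=(1.0649,104.30°,2.4883) → tip=(-0.4364,1.7121,0.4434)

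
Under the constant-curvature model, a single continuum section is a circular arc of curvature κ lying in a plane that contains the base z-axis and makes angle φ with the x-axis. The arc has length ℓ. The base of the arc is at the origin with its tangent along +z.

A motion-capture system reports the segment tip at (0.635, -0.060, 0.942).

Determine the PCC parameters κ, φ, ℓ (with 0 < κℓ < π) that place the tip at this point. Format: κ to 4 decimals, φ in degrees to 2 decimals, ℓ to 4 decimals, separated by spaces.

0.9857 354.60 1.2077

ρ = √(x²+y²) = √(0.635² + -0.060²) = 0.63783
φ = atan2(y, x) mod 360° = atan2(-0.060, 0.635) = 354.6023°
|p|² = ρ² + z² = 0.63783² + 0.942² = 1.29419
κ = 2ρ / |p|² = 2×0.63783 / 1.29419 = 0.98568
θ = 2·atan2(ρ, z) = 2·atan2(0.63783, 0.942) = 1.19038 rad
ℓ = θ/κ = 1.19038/0.98568 = 1.20768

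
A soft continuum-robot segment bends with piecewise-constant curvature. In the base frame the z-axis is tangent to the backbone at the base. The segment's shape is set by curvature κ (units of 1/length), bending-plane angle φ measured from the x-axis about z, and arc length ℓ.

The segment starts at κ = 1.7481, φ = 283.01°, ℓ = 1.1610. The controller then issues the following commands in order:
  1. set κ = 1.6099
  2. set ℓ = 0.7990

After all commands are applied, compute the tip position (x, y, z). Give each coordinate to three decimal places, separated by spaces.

initial: κ=1.7481, φ=283.01°, ℓ=1.1610
cmd 1: set κ=1.6099 → (κ,φ,ℓ)=(1.6099,283.01°,1.1610) → tip=(0.1809,-0.7831,0.5937)
cmd 2: set ℓ=0.7990 → (κ,φ,ℓ)=(1.6099,283.01°,0.7990) → tip=(0.1006,-0.4354,0.5962)

0.101 -0.435 0.596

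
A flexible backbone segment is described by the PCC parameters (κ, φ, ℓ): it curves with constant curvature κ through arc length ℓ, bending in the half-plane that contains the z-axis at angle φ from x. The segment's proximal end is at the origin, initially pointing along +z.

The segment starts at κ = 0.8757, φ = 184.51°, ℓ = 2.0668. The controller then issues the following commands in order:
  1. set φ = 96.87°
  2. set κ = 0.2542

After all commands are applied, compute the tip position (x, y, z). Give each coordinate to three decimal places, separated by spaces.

initial: κ=0.8757, φ=184.51°, ℓ=2.0668
cmd 1: set φ=96.87° → (κ,φ,ℓ)=(0.8757,96.87°,2.0668) → tip=(-0.1689,1.4022,1.1095)
cmd 2: set κ=0.2542 → (κ,φ,ℓ)=(0.2542,96.87°,2.0668) → tip=(-0.0635,0.5267,1.9730)

-0.063 0.527 1.973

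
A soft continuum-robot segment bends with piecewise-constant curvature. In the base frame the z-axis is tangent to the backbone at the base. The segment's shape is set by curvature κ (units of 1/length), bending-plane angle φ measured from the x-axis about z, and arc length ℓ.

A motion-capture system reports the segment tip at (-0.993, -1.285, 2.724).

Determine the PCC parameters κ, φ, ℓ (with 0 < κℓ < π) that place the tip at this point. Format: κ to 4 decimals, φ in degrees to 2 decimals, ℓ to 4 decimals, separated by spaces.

0.3229 232.30 3.3294

ρ = √(x²+y²) = √(-0.993² + -1.285²) = 1.62397
φ = atan2(y, x) mod 360° = atan2(-1.285, -0.993) = 232.3045°
|p|² = ρ² + z² = 1.62397² + 2.724² = 10.05745
κ = 2ρ / |p|² = 2×1.62397 / 10.05745 = 0.32294
θ = 2·atan2(ρ, z) = 2·atan2(1.62397, 2.724) = 1.07520 rad
ℓ = θ/κ = 1.07520/0.32294 = 3.32942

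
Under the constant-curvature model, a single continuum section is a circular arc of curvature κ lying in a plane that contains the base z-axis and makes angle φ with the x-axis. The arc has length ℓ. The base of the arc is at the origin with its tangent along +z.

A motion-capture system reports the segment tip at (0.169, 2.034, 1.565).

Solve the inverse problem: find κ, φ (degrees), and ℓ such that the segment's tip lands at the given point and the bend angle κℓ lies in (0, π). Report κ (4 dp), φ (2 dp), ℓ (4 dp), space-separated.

ρ = √(x²+y²) = √(0.169² + 2.034²) = 2.04101
φ = atan2(y, x) mod 360° = atan2(2.034, 0.169) = 85.2503°
|p|² = ρ² + z² = 2.04101² + 1.565² = 6.61494
κ = 2ρ / |p|² = 2×2.04101 / 6.61494 = 0.61709
θ = 2·atan2(ρ, z) = 2·atan2(2.04101, 1.565) = 1.83329 rad
ℓ = θ/κ = 1.83329/0.61709 = 2.97086

0.6171 85.25 2.9709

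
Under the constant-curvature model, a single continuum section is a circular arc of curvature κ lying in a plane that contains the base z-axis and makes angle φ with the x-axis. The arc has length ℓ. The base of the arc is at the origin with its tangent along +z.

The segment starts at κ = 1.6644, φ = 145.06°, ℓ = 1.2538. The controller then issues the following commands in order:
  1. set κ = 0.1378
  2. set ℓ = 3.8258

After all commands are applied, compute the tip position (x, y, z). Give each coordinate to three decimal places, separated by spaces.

initial: κ=1.6644, φ=145.06°, ℓ=1.2538
cmd 1: set κ=0.1378 → (κ,φ,ℓ)=(0.1378,145.06°,1.2538) → tip=(-0.0886,0.0619,1.2476)
cmd 2: set ℓ=3.8258 → (κ,φ,ℓ)=(0.1378,145.06°,3.8258) → tip=(-0.8077,0.5643,3.6510)

-0.808 0.564 3.651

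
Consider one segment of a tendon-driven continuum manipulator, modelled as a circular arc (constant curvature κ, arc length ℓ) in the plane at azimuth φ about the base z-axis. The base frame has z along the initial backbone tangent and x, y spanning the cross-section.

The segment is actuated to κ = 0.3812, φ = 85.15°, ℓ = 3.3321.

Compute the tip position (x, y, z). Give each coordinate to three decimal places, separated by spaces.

θ = κ·ℓ = 0.3812 × 3.3321 = 1.27020 rad
ρ = (1 − cos θ)/κ = (1 − 0.29609)/0.3812 = 1.84656
z = sin θ / κ = 0.95516/0.3812 = 2.50566
x = ρ cos φ = 1.84656 × cos(85.15°) = 0.15612
y = ρ sin φ = 1.84656 × sin(85.15°) = 1.83994

0.156 1.840 2.506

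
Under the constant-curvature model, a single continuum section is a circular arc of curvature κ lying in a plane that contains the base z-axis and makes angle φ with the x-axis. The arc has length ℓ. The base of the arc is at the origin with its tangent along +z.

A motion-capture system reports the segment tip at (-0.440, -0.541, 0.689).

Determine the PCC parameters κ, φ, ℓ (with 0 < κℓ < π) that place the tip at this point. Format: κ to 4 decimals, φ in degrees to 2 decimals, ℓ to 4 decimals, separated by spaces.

1.4513 230.88 1.0906

ρ = √(x²+y²) = √(-0.440² + -0.541²) = 0.69734
φ = atan2(y, x) mod 360° = atan2(-0.541, -0.440) = 230.8782°
|p|² = ρ² + z² = 0.69734² + 0.689² = 0.96100
κ = 2ρ / |p|² = 2×0.69734 / 0.96100 = 1.45127
θ = 2·atan2(ρ, z) = 2·atan2(0.69734, 0.689) = 1.58283 rad
ℓ = θ/κ = 1.58283/1.45127 = 1.09065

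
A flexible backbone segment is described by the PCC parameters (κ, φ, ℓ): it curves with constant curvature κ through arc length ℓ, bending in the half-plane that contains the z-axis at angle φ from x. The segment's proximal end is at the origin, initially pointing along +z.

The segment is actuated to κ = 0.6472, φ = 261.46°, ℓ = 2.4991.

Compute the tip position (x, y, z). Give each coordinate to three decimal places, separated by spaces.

θ = κ·ℓ = 0.6472 × 2.4991 = 1.61742 rad
ρ = (1 − cos θ)/κ = (1 − -0.04660)/0.6472 = 1.61713
z = sin θ / κ = 0.99891/0.6472 = 1.54344
x = ρ cos φ = 1.61713 × cos(261.46°) = -0.24014
y = ρ sin φ = 1.61713 × sin(261.46°) = -1.59920

-0.240 -1.599 1.543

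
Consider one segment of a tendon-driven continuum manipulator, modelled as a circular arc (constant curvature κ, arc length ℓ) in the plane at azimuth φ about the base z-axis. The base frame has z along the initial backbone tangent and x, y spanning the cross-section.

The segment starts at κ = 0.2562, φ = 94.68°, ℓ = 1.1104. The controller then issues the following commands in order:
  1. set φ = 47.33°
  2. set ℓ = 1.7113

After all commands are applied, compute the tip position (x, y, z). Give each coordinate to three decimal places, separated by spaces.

initial: κ=0.2562, φ=94.68°, ℓ=1.1104
cmd 1: set φ=47.33° → (κ,φ,ℓ)=(0.2562,47.33°,1.1104) → tip=(0.1063,0.1154,1.0955)
cmd 2: set ℓ=1.7113 → (κ,φ,ℓ)=(0.2562,47.33°,1.7113) → tip=(0.2502,0.2714,1.6570)

0.250 0.271 1.657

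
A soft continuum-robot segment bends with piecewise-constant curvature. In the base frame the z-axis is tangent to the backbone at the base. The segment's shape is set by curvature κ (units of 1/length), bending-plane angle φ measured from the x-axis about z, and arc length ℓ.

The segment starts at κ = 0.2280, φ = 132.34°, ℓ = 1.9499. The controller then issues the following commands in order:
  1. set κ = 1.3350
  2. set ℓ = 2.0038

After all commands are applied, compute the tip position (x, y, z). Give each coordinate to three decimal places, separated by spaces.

-0.955 1.048 0.337

initial: κ=0.2280, φ=132.34°, ℓ=1.9499
cmd 1: set κ=1.3350 → (κ,φ,ℓ)=(1.3350,132.34°,1.9499) → tip=(-0.9376,1.0290,0.3841)
cmd 2: set ℓ=2.0038 → (κ,φ,ℓ)=(1.3350,132.34°,2.0038) → tip=(-0.9551,1.0482,0.3369)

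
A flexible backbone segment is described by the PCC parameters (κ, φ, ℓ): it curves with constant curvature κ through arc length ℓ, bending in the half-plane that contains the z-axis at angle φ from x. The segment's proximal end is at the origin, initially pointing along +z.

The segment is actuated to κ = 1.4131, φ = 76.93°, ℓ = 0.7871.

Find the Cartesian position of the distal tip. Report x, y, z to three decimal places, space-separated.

0.089 0.384 0.635

θ = κ·ℓ = 1.4131 × 0.7871 = 1.11225 rad
ρ = (1 − cos θ)/κ = (1 − 0.44264)/1.4131 = 0.39442
z = sin θ / κ = 0.89670/1.4131 = 0.63456
x = ρ cos φ = 0.39442 × cos(76.93°) = 0.08919
y = ρ sin φ = 0.39442 × sin(76.93°) = 0.38420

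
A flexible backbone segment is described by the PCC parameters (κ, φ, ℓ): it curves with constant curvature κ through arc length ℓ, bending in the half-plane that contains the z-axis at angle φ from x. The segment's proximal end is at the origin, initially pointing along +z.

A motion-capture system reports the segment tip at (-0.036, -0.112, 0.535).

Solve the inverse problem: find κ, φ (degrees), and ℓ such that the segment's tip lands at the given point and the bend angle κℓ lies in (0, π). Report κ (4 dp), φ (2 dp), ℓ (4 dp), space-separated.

ρ = √(x²+y²) = √(-0.036² + -0.112²) = 0.11764
φ = atan2(y, x) mod 360° = atan2(-0.112, -0.036) = 252.1811°
|p|² = ρ² + z² = 0.11764² + 0.535² = 0.30007
κ = 2ρ / |p|² = 2×0.11764 / 0.30007 = 0.78412
θ = 2·atan2(ρ, z) = 2·atan2(0.11764, 0.535) = 0.43290 rad
ℓ = θ/κ = 0.43290/0.78412 = 0.55208

0.7841 252.18 0.5521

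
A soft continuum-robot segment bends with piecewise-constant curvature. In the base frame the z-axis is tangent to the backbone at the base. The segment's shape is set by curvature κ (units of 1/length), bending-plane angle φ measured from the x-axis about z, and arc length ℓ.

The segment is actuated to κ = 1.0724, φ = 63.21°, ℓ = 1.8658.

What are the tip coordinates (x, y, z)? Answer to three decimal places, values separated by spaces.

θ = κ·ℓ = 1.0724 × 1.8658 = 2.00088 rad
ρ = (1 − cos θ)/κ = (1 − -0.41695)/1.0724 = 1.32129
z = sin θ / κ = 0.90893/1.0724 = 0.84757
x = ρ cos φ = 1.32129 × cos(63.21°) = 0.59553
y = ρ sin φ = 1.32129 × sin(63.21°) = 1.17947

0.596 1.179 0.848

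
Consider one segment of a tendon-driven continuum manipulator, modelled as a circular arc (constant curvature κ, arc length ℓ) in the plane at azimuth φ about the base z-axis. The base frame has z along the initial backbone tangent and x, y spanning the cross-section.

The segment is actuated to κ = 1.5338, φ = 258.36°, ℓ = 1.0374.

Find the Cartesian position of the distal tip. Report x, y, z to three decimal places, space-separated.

θ = κ·ℓ = 1.5338 × 1.0374 = 1.59116 rad
ρ = (1 − cos θ)/κ = (1 − -0.02037)/1.5338 = 0.66525
z = sin θ / κ = 0.99979/1.5338 = 0.65184
x = ρ cos φ = 0.66525 × cos(258.36°) = -0.13422
y = ρ sin φ = 0.66525 × sin(258.36°) = -0.65157

-0.134 -0.652 0.652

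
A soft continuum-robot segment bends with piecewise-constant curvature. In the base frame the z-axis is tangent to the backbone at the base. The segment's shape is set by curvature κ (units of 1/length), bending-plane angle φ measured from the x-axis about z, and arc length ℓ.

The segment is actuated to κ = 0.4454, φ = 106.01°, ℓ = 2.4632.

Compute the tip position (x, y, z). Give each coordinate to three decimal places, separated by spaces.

θ = κ·ℓ = 0.4454 × 2.4632 = 1.09711 rad
ρ = (1 − cos θ)/κ = (1 − 0.45617)/0.4454 = 1.22099
z = sin θ / κ = 0.88989/0.4454 = 1.99796
x = ρ cos φ = 1.22099 × cos(106.01°) = -0.33676
y = ρ sin φ = 1.22099 × sin(106.01°) = 1.17363

-0.337 1.174 1.998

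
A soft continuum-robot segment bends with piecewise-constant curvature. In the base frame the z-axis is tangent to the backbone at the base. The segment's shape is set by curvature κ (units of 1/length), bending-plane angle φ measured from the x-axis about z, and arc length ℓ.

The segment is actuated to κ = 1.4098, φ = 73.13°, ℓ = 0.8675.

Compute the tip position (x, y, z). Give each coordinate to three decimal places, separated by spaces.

θ = κ·ℓ = 1.4098 × 0.8675 = 1.22300 rad
ρ = (1 − cos θ)/κ = (1 − 0.34083)/1.4098 = 0.46757
z = sin θ / κ = 0.94013/1.4098 = 0.66685
x = ρ cos φ = 0.46757 × cos(73.13°) = 0.13569
y = ρ sin φ = 0.46757 × sin(73.13°) = 0.44744

0.136 0.447 0.667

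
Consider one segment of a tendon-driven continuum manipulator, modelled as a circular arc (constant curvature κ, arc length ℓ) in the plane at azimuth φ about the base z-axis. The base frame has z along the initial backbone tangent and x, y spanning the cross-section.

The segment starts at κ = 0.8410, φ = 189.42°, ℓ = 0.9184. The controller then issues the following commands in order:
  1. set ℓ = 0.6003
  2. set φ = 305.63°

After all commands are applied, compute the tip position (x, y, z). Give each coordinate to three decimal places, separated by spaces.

initial: κ=0.8410, φ=189.42°, ℓ=0.9184
cmd 1: set ℓ=0.6003 → (κ,φ,ℓ)=(0.8410,189.42°,0.6003) → tip=(-0.1463,-0.0243,0.5751)
cmd 2: set φ=305.63° → (κ,φ,ℓ)=(0.8410,305.63°,0.6003) → tip=(0.0864,-0.1206,0.5751)

0.086 -0.121 0.575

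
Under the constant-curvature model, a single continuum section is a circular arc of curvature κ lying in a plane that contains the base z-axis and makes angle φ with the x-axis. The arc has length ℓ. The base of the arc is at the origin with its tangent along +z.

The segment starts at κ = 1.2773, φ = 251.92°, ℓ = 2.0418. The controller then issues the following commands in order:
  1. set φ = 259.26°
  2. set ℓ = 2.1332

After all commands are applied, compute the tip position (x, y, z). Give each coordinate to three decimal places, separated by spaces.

initial: κ=1.2773, φ=251.92°, ℓ=2.0418
cmd 1: set φ=259.26° → (κ,φ,ℓ)=(1.2773,259.26°,2.0418) → tip=(-0.2715,-1.4314,0.3982)
cmd 2: set ℓ=2.1332 → (κ,φ,ℓ)=(1.2773,259.26°,2.1332) → tip=(-0.2793,-1.4725,0.3170)

-0.279 -1.473 0.317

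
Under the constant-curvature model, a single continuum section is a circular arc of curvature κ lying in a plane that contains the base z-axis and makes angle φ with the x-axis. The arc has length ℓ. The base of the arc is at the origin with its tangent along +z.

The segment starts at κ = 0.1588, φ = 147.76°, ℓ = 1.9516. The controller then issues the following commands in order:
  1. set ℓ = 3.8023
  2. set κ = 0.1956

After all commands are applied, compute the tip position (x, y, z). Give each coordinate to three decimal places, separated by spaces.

-1.142 0.720 3.461

initial: κ=0.1588, φ=147.76°, ℓ=1.9516
cmd 1: set ℓ=3.8023 → (κ,φ,ℓ)=(0.1588,147.76°,3.8023) → tip=(-0.9418,0.5940,3.5754)
cmd 2: set κ=0.1956 → (κ,φ,ℓ)=(0.1956,147.76°,3.8023) → tip=(-1.1418,0.7202,3.4613)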